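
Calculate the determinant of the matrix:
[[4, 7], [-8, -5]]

For a 2×2 matrix [[a, b], [c, d]], det = ad - bc
det = (4)(-5) - (7)(-8) = -20 - -56 = 36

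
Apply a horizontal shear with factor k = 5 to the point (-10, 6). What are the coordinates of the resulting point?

Shear matrix for horizontal shear with factor k = 5:
[[1, 5], [0, 1]]
Result: (-10, 6) → (20, 6)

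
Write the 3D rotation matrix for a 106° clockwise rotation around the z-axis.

Rotation matrix for clockwise 106° around z-axis:
A clockwise rotation by 106° is a counterclockwise rotation by -106°.
cos(-106°) = -0.2756, sin(-106°) = -0.9613
Result: [[-0.2756, 0.9613, 0], [-0.9613, -0.2756, 0], [0, 0, 1]]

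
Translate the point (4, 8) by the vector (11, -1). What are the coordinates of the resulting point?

Translation by (11, -1) (homogeneous matrix [[1, 0, 11], [0, 1, -1], [0, 0, 1]]):
x' = 4 + 11 = 15
y' = 8 + -1 = 7
Result: (15, 7)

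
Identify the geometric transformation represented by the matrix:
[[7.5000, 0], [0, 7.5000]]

This matrix represents: uniform scaling by factor 7.5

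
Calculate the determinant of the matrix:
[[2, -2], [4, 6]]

For a 2×2 matrix [[a, b], [c, d]], det = ad - bc
det = (2)(6) - (-2)(4) = 12 - -8 = 20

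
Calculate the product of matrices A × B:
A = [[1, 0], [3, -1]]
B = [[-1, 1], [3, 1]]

Matrix multiplication:
C[0][0] = 1×-1 + 0×3 = -1
C[0][1] = 1×1 + 0×1 = 1
C[1][0] = 3×-1 + -1×3 = -6
C[1][1] = 3×1 + -1×1 = 2
Result: [[-1, 1], [-6, 2]]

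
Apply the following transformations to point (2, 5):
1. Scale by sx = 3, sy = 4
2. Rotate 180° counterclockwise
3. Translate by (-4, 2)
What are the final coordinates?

Step 1: Scale → (6, 20)
Step 2: Rotate 180° → (-6, -20)
Step 3: Translate → (-10, -18)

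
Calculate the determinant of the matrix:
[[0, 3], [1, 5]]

For a 2×2 matrix [[a, b], [c, d]], det = ad - bc
det = (0)(5) - (3)(1) = 0 - 3 = -3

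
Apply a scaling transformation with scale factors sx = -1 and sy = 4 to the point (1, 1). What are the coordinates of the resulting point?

Scaling matrix:
[[-1, 0], [0, 4]]
Result: (1 × -1, 1 × 4) = (-1, 4)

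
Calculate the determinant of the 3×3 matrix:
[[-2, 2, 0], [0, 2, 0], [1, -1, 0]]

Expansion along first row:
det = -2·det([[2,0],[-1,0]]) - 2·det([[0,0],[1,0]]) + 0·det([[0,2],[1,-1]])
    = -2·(2·0 - 0·-1) - 2·(0·0 - 0·1) + 0·(0·-1 - 2·1)
    = -2·0 - 2·0 + 0·-2
    = 0 + 0 + 0 = 0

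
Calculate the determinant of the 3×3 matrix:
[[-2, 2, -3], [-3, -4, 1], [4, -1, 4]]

Expansion along first row:
det = -2·det([[-4,1],[-1,4]]) - 2·det([[-3,1],[4,4]]) + -3·det([[-3,-4],[4,-1]])
    = -2·(-4·4 - 1·-1) - 2·(-3·4 - 1·4) + -3·(-3·-1 - -4·4)
    = -2·-15 - 2·-16 + -3·19
    = 30 + 32 + -57 = 5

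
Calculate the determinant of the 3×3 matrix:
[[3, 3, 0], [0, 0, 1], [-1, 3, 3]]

Expansion along first row:
det = 3·det([[0,1],[3,3]]) - 3·det([[0,1],[-1,3]]) + 0·det([[0,0],[-1,3]])
    = 3·(0·3 - 1·3) - 3·(0·3 - 1·-1) + 0·(0·3 - 0·-1)
    = 3·-3 - 3·1 + 0·0
    = -9 + -3 + 0 = -12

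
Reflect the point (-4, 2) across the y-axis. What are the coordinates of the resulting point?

Reflection across y-axis: (-4, 2) → (4, 2)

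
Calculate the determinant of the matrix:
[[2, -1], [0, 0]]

For a 2×2 matrix [[a, b], [c, d]], det = ad - bc
det = (2)(0) - (-1)(0) = 0 - 0 = 0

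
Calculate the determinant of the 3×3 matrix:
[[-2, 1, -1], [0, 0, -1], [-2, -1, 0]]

Expansion along first row:
det = -2·det([[0,-1],[-1,0]]) - 1·det([[0,-1],[-2,0]]) + -1·det([[0,0],[-2,-1]])
    = -2·(0·0 - -1·-1) - 1·(0·0 - -1·-2) + -1·(0·-1 - 0·-2)
    = -2·-1 - 1·-2 + -1·0
    = 2 + 2 + 0 = 4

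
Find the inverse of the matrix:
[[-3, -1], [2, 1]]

For [[a,b],[c,d]], inverse = (1/det)·[[d,-b],[-c,a]]
det = (-3)(1) - (-1)(2) = -3 - -2 = -1
Inverse = (1/-1)·[[1, 1], [-2, -3]]
= [[-1, -1], [2, 3]]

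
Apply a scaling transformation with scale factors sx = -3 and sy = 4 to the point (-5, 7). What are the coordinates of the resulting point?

Scaling matrix:
[[-3, 0], [0, 4]]
Result: (-5 × -3, 7 × 4) = (15, 28)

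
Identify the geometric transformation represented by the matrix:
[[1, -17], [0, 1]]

This matrix represents: horizontal shear with factor -17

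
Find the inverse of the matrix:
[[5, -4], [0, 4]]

For [[a,b],[c,d]], inverse = (1/det)·[[d,-b],[-c,a]]
det = (5)(4) - (-4)(0) = 20 - 0 = 20
Inverse = (1/20)·[[4, 4], [0, 5]]
= [[1/5, 1/5], [0, 1/4]]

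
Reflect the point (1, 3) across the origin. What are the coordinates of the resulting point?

Reflection across origin: (1, 3) → (-1, -3)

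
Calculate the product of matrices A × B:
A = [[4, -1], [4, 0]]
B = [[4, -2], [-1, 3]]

Matrix multiplication:
C[0][0] = 4×4 + -1×-1 = 17
C[0][1] = 4×-2 + -1×3 = -11
C[1][0] = 4×4 + 0×-1 = 16
C[1][1] = 4×-2 + 0×3 = -8
Result: [[17, -11], [16, -8]]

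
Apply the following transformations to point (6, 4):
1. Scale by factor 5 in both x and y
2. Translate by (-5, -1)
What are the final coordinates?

Step 1: Scale (6, 4) by 5 → (30, 20)
Step 2: Translate by (-5, -1) → (25, 19)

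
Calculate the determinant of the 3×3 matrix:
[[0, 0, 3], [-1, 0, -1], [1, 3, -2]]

Expansion along first row:
det = 0·det([[0,-1],[3,-2]]) - 0·det([[-1,-1],[1,-2]]) + 3·det([[-1,0],[1,3]])
    = 0·(0·-2 - -1·3) - 0·(-1·-2 - -1·1) + 3·(-1·3 - 0·1)
    = 0·3 - 0·3 + 3·-3
    = 0 + 0 + -9 = -9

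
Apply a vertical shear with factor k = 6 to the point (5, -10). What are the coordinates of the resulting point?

Shear matrix for vertical shear with factor k = 6:
[[1, 0], [6, 1]]
Result: (5, -10) → (5, 20)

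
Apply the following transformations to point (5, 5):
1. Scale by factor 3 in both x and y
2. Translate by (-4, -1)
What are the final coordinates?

Step 1: Scale (5, 5) by 3 → (15, 15)
Step 2: Translate by (-4, -1) → (11, 14)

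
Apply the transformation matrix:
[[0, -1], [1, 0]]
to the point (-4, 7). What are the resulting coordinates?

Matrix multiplication:
[[0, -1], [1, 0]] × [-4, 7]ᵀ
= [(0)(-4) + (-1)(7), (1)(-4) + (0)(7)]ᵀ
= [-7, -4]ᵀ
Result: (-7, -4)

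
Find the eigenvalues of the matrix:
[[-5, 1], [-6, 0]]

Characteristic equation: det(A - λI) = 0
λ² - (trace)λ + (det) = 0
trace = -5 + 0 = -5, det = (-5)(0) - (1)(-6) = 6
λ² - (-5)λ + (6) = 0
λ = (-5 ± √((-5)² - 4·(6))) / 2 = (-5 ± √1) / 2
Solving: λ = -3, -2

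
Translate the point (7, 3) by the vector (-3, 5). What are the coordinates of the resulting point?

Translation by (-3, 5) (homogeneous matrix [[1, 0, -3], [0, 1, 5], [0, 0, 1]]):
x' = 7 + -3 = 4
y' = 3 + 5 = 8
Result: (4, 8)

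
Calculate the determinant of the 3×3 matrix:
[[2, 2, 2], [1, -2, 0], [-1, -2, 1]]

Expansion along first row:
det = 2·det([[-2,0],[-2,1]]) - 2·det([[1,0],[-1,1]]) + 2·det([[1,-2],[-1,-2]])
    = 2·(-2·1 - 0·-2) - 2·(1·1 - 0·-1) + 2·(1·-2 - -2·-1)
    = 2·-2 - 2·1 + 2·-4
    = -4 + -2 + -8 = -14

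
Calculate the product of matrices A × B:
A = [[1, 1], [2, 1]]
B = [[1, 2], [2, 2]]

Matrix multiplication:
C[0][0] = 1×1 + 1×2 = 3
C[0][1] = 1×2 + 1×2 = 4
C[1][0] = 2×1 + 1×2 = 4
C[1][1] = 2×2 + 1×2 = 6
Result: [[3, 4], [4, 6]]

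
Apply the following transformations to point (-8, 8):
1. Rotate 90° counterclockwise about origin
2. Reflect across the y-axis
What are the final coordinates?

Step 1: Rotate 90° → (-8, -8)
Step 2: Reflect across y-axis → (8, -8)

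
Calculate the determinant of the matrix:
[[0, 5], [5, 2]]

For a 2×2 matrix [[a, b], [c, d]], det = ad - bc
det = (0)(2) - (5)(5) = 0 - 25 = -25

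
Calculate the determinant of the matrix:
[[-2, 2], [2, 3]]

For a 2×2 matrix [[a, b], [c, d]], det = ad - bc
det = (-2)(3) - (2)(2) = -6 - 4 = -10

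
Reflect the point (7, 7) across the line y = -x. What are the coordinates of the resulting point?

Reflection across line y = -x: (7, 7) → (-7, -7)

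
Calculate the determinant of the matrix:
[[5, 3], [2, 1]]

For a 2×2 matrix [[a, b], [c, d]], det = ad - bc
det = (5)(1) - (3)(2) = 5 - 6 = -1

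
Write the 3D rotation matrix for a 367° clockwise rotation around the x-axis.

Rotation matrix for clockwise 367° around x-axis:
A clockwise rotation by 367° is a counterclockwise rotation by -367°.
cos(-367°) = 0.9925, sin(-367°) = -0.1219
Result: [[1, 0, 0], [0, 0.9925, 0.1219], [0, -0.1219, 0.9925]]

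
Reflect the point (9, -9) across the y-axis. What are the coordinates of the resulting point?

Reflection across y-axis: (9, -9) → (-9, -9)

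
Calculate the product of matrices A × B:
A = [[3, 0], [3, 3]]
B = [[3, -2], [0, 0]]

Matrix multiplication:
C[0][0] = 3×3 + 0×0 = 9
C[0][1] = 3×-2 + 0×0 = -6
C[1][0] = 3×3 + 3×0 = 9
C[1][1] = 3×-2 + 3×0 = -6
Result: [[9, -6], [9, -6]]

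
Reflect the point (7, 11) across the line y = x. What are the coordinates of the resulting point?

Reflection across line y = x: (7, 11) → (11, 7)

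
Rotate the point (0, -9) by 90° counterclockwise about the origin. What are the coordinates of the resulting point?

Rotation matrix for 90°: [[cos 90°, -sin 90°], [sin 90°, cos 90°]] = [[0, -1], [1, 0]]
[[0, -1], [1, 0]] × [0, -9]ᵀ = [9, 0]ᵀ
Result: (9, 0)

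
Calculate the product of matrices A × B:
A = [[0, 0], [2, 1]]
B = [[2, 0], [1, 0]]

Matrix multiplication:
C[0][0] = 0×2 + 0×1 = 0
C[0][1] = 0×0 + 0×0 = 0
C[1][0] = 2×2 + 1×1 = 5
C[1][1] = 2×0 + 1×0 = 0
Result: [[0, 0], [5, 0]]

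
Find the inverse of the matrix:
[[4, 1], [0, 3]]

For [[a,b],[c,d]], inverse = (1/det)·[[d,-b],[-c,a]]
det = (4)(3) - (1)(0) = 12 - 0 = 12
Inverse = (1/12)·[[3, -1], [0, 4]]
= [[1/4, -1/12], [0, 1/3]]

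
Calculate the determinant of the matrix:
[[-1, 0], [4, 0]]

For a 2×2 matrix [[a, b], [c, d]], det = ad - bc
det = (-1)(0) - (0)(4) = 0 - 0 = 0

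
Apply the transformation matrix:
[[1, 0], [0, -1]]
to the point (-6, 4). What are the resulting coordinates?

Matrix multiplication:
[[1, 0], [0, -1]] × [-6, 4]ᵀ
= [(1)(-6) + (0)(4), (0)(-6) + (-1)(4)]ᵀ
= [-6, -4]ᵀ
Result: (-6, -4)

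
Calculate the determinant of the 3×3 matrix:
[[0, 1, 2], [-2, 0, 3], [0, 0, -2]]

Expansion along first row:
det = 0·det([[0,3],[0,-2]]) - 1·det([[-2,3],[0,-2]]) + 2·det([[-2,0],[0,0]])
    = 0·(0·-2 - 3·0) - 1·(-2·-2 - 3·0) + 2·(-2·0 - 0·0)
    = 0·0 - 1·4 + 2·0
    = 0 + -4 + 0 = -4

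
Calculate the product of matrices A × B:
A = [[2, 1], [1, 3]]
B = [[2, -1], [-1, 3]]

Matrix multiplication:
C[0][0] = 2×2 + 1×-1 = 3
C[0][1] = 2×-1 + 1×3 = 1
C[1][0] = 1×2 + 3×-1 = -1
C[1][1] = 1×-1 + 3×3 = 8
Result: [[3, 1], [-1, 8]]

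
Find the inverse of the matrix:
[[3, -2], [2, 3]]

For [[a,b],[c,d]], inverse = (1/det)·[[d,-b],[-c,a]]
det = (3)(3) - (-2)(2) = 9 - -4 = 13
Inverse = (1/13)·[[3, 2], [-2, 3]]
= [[3/13, 2/13], [-2/13, 3/13]]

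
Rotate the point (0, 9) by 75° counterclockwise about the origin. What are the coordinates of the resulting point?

Rotation matrix for 75°: [[cos 75°, -sin 75°], [sin 75°, cos 75°]] ≈ [[0.258819, -0.965926], [0.965926, 0.258819]]
[[0.258819, -0.965926], [0.965926, 0.258819]] × [0, 9]ᵀ ≈ [-8.6933, 2.3294]ᵀ
Result: (-8.6933, 2.3294)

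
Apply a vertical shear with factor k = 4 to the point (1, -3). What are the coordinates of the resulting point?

Shear matrix for vertical shear with factor k = 4:
[[1, 0], [4, 1]]
Result: (1, -3) → (1, 1)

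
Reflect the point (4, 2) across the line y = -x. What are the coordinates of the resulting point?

Reflection across line y = -x: (4, 2) → (-2, -4)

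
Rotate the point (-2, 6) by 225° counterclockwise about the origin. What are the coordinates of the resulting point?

Rotation matrix for 225°: [[cos 225°, -sin 225°], [sin 225°, cos 225°]] ≈ [[-0.707107, 0.707107], [-0.707107, -0.707107]]
[[-0.707107, 0.707107], [-0.707107, -0.707107]] × [-2, 6]ᵀ ≈ [5.6569, -2.8284]ᵀ
Result: (5.6569, -2.8284)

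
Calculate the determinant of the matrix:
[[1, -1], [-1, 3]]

For a 2×2 matrix [[a, b], [c, d]], det = ad - bc
det = (1)(3) - (-1)(-1) = 3 - 1 = 2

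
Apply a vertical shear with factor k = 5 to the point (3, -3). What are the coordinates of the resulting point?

Shear matrix for vertical shear with factor k = 5:
[[1, 0], [5, 1]]
Result: (3, -3) → (3, 12)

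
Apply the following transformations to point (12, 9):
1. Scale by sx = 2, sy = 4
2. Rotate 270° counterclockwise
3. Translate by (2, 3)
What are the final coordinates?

Step 1: Scale → (24, 36)
Step 2: Rotate 270° → (36, -24)
Step 3: Translate → (38, -21)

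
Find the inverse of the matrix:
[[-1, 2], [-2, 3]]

For [[a,b],[c,d]], inverse = (1/det)·[[d,-b],[-c,a]]
det = (-1)(3) - (2)(-2) = -3 - -4 = 1
Inverse = [[3, -2], [2, -1]]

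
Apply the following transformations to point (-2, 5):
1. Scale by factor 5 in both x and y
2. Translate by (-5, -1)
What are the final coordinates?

Step 1: Scale (-2, 5) by 5 → (-10, 25)
Step 2: Translate by (-5, -1) → (-15, 24)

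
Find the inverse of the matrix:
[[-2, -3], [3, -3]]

For [[a,b],[c,d]], inverse = (1/det)·[[d,-b],[-c,a]]
det = (-2)(-3) - (-3)(3) = 6 - -9 = 15
Inverse = (1/15)·[[-3, 3], [-3, -2]]
= [[-1/5, 1/5], [-1/5, -2/15]]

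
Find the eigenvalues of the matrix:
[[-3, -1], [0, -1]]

Characteristic equation: det(A - λI) = 0
λ² - (trace)λ + (det) = 0
trace = -3 + -1 = -4, det = (-3)(-1) - (-1)(0) = 3
λ² - (-4)λ + (3) = 0
λ = (-4 ± √((-4)² - 4·(3))) / 2 = (-4 ± √4) / 2
Solving: λ = -3, -1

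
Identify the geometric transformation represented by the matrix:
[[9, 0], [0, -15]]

This matrix represents: non-uniform scaling by sx = 9, sy = -15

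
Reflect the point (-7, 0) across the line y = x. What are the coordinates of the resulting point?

Reflection across line y = x: (-7, 0) → (0, -7)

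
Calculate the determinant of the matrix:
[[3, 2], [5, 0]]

For a 2×2 matrix [[a, b], [c, d]], det = ad - bc
det = (3)(0) - (2)(5) = 0 - 10 = -10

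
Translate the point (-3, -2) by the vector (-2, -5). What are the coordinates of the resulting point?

Translation by (-2, -5) (homogeneous matrix [[1, 0, -2], [0, 1, -5], [0, 0, 1]]):
x' = -3 + -2 = -5
y' = -2 + -5 = -7
Result: (-5, -7)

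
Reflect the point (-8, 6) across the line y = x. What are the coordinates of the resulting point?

Reflection across line y = x: (-8, 6) → (6, -8)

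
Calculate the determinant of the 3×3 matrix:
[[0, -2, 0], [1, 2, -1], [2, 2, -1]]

Expansion along first row:
det = 0·det([[2,-1],[2,-1]]) - -2·det([[1,-1],[2,-1]]) + 0·det([[1,2],[2,2]])
    = 0·(2·-1 - -1·2) - -2·(1·-1 - -1·2) + 0·(1·2 - 2·2)
    = 0·0 - -2·1 + 0·-2
    = 0 + 2 + 0 = 2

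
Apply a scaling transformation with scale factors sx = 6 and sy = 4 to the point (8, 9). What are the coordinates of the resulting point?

Scaling matrix:
[[6, 0], [0, 4]]
Result: (8 × 6, 9 × 4) = (48, 36)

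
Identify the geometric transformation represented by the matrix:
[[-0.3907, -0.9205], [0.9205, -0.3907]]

This matrix represents: rotation by 113° counterclockwise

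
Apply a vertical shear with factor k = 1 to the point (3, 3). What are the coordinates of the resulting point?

Shear matrix for vertical shear with factor k = 1:
[[1, 0], [1, 1]]
Result: (3, 3) → (3, 6)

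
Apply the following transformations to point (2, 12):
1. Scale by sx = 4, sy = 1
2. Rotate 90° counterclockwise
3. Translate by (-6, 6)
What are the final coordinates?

Step 1: Scale → (8, 12)
Step 2: Rotate 90° → (-12, 8)
Step 3: Translate → (-18, 14)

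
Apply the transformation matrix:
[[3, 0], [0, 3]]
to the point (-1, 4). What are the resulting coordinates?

Matrix multiplication:
[[3, 0], [0, 3]] × [-1, 4]ᵀ
= [(3)(-1) + (0)(4), (0)(-1) + (3)(4)]ᵀ
= [-3, 12]ᵀ
Result: (-3, 12)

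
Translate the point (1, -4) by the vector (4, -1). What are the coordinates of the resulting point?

Translation by (4, -1) (homogeneous matrix [[1, 0, 4], [0, 1, -1], [0, 0, 1]]):
x' = 1 + 4 = 5
y' = -4 + -1 = -5
Result: (5, -5)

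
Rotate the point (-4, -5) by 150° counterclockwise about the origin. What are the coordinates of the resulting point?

Rotation matrix for 150°: [[cos 150°, -sin 150°], [sin 150°, cos 150°]] ≈ [[-0.866025, -0.500000], [0.500000, -0.866025]]
[[-0.866025, -0.500000], [0.500000, -0.866025]] × [-4, -5]ᵀ ≈ [5.9641, 2.3301]ᵀ
Result: (5.9641, 2.3301)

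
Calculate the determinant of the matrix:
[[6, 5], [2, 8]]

For a 2×2 matrix [[a, b], [c, d]], det = ad - bc
det = (6)(8) - (5)(2) = 48 - 10 = 38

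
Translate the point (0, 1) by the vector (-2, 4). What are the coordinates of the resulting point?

Translation by (-2, 4) (homogeneous matrix [[1, 0, -2], [0, 1, 4], [0, 0, 1]]):
x' = 0 + -2 = -2
y' = 1 + 4 = 5
Result: (-2, 5)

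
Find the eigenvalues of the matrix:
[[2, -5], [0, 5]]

Characteristic equation: det(A - λI) = 0
λ² - (trace)λ + (det) = 0
trace = 2 + 5 = 7, det = (2)(5) - (-5)(0) = 10
λ² - (7)λ + (10) = 0
λ = (7 ± √((7)² - 4·(10))) / 2 = (7 ± √9) / 2
Solving: λ = 2, 5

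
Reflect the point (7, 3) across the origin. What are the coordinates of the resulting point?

Reflection across origin: (7, 3) → (-7, -3)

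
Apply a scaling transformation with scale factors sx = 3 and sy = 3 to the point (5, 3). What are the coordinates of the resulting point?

Scaling matrix:
[[3, 0], [0, 3]]
Result: (5 × 3, 3 × 3) = (15, 9)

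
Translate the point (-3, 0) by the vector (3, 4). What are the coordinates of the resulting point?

Translation by (3, 4) (homogeneous matrix [[1, 0, 3], [0, 1, 4], [0, 0, 1]]):
x' = -3 + 3 = 0
y' = 0 + 4 = 4
Result: (0, 4)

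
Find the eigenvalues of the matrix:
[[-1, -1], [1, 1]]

Characteristic equation: det(A - λI) = 0
λ² - (trace)λ + (det) = 0
trace = -1 + 1 = 0, det = (-1)(1) - (-1)(1) = 0
λ² - (0)λ + (0) = 0
λ = (0 ± √((0)² - 4·(0))) / 2 = (0 ± √0) / 2
Solving: λ = 0, 0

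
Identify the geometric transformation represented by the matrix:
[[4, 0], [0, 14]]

This matrix represents: non-uniform scaling by sx = 4, sy = 14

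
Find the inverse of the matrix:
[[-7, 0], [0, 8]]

For [[a,b],[c,d]], inverse = (1/det)·[[d,-b],[-c,a]]
det = (-7)(8) - (0)(0) = -56 - 0 = -56
Inverse = (1/-56)·[[8, 0], [0, -7]]
= [[-1/7, 0], [0, 1/8]]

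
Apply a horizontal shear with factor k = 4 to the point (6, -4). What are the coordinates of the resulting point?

Shear matrix for horizontal shear with factor k = 4:
[[1, 4], [0, 1]]
Result: (6, -4) → (-10, -4)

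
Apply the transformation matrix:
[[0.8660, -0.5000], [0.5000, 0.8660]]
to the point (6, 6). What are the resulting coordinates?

Matrix multiplication:
[[0.8660, -0.5000], [0.5000, 0.8660]] × [6, 6]ᵀ
= [(0.8660)(6) + (-0.5000)(6), (0.5000)(6) + (0.8660)(6)]ᵀ
= [2.1960, 8.1960]ᵀ
Result: (2.1960, 8.1960)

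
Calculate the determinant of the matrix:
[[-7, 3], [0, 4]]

For a 2×2 matrix [[a, b], [c, d]], det = ad - bc
det = (-7)(4) - (3)(0) = -28 - 0 = -28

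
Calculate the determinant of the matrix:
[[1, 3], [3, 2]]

For a 2×2 matrix [[a, b], [c, d]], det = ad - bc
det = (1)(2) - (3)(3) = 2 - 9 = -7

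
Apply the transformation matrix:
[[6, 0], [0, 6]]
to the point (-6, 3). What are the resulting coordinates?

Matrix multiplication:
[[6, 0], [0, 6]] × [-6, 3]ᵀ
= [(6)(-6) + (0)(3), (0)(-6) + (6)(3)]ᵀ
= [-36, 18]ᵀ
Result: (-36, 18)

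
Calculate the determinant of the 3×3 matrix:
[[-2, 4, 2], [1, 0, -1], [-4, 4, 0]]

Expansion along first row:
det = -2·det([[0,-1],[4,0]]) - 4·det([[1,-1],[-4,0]]) + 2·det([[1,0],[-4,4]])
    = -2·(0·0 - -1·4) - 4·(1·0 - -1·-4) + 2·(1·4 - 0·-4)
    = -2·4 - 4·-4 + 2·4
    = -8 + 16 + 8 = 16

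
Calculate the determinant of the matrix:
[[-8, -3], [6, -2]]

For a 2×2 matrix [[a, b], [c, d]], det = ad - bc
det = (-8)(-2) - (-3)(6) = 16 - -18 = 34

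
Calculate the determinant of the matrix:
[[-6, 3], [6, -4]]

For a 2×2 matrix [[a, b], [c, d]], det = ad - bc
det = (-6)(-4) - (3)(6) = 24 - 18 = 6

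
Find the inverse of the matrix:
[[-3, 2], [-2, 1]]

For [[a,b],[c,d]], inverse = (1/det)·[[d,-b],[-c,a]]
det = (-3)(1) - (2)(-2) = -3 - -4 = 1
Inverse = [[1, -2], [2, -3]]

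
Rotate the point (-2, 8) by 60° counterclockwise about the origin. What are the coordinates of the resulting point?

Rotation matrix for 60°: [[cos 60°, -sin 60°], [sin 60°, cos 60°]] ≈ [[0.500000, -0.866025], [0.866025, 0.500000]]
[[0.500000, -0.866025], [0.866025, 0.500000]] × [-2, 8]ᵀ ≈ [-7.9282, 2.2679]ᵀ
Result: (-7.9282, 2.2679)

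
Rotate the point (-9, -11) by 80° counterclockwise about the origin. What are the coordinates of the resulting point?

Rotation matrix for 80°: [[cos 80°, -sin 80°], [sin 80°, cos 80°]] ≈ [[0.173648, -0.984808], [0.984808, 0.173648]]
[[0.173648, -0.984808], [0.984808, 0.173648]] × [-9, -11]ᵀ ≈ [9.2701, -10.7734]ᵀ
Result: (9.2701, -10.7734)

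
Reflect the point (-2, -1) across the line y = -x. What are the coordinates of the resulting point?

Reflection across line y = -x: (-2, -1) → (1, 2)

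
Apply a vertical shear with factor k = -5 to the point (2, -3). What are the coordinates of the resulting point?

Shear matrix for vertical shear with factor k = -5:
[[1, 0], [-5, 1]]
Result: (2, -3) → (2, -13)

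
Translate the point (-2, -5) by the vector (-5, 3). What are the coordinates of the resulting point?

Translation by (-5, 3) (homogeneous matrix [[1, 0, -5], [0, 1, 3], [0, 0, 1]]):
x' = -2 + -5 = -7
y' = -5 + 3 = -2
Result: (-7, -2)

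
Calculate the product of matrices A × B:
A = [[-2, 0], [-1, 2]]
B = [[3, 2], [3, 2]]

Matrix multiplication:
C[0][0] = -2×3 + 0×3 = -6
C[0][1] = -2×2 + 0×2 = -4
C[1][0] = -1×3 + 2×3 = 3
C[1][1] = -1×2 + 2×2 = 2
Result: [[-6, -4], [3, 2]]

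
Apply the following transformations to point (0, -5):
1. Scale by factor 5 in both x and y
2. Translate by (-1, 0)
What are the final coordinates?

Step 1: Scale (0, -5) by 5 → (0, -25)
Step 2: Translate by (-1, 0) → (-1, -25)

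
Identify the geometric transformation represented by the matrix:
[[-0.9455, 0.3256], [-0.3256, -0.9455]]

This matrix represents: rotation by 199° counterclockwise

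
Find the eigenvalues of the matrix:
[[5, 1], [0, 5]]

Characteristic equation: det(A - λI) = 0
λ² - (trace)λ + (det) = 0
trace = 5 + 5 = 10, det = (5)(5) - (1)(0) = 25
λ² - (10)λ + (25) = 0
λ = (10 ± √((10)² - 4·(25))) / 2 = (10 ± √0) / 2
Solving: λ = 5, 5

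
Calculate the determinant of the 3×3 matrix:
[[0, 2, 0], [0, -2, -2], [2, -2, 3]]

Expansion along first row:
det = 0·det([[-2,-2],[-2,3]]) - 2·det([[0,-2],[2,3]]) + 0·det([[0,-2],[2,-2]])
    = 0·(-2·3 - -2·-2) - 2·(0·3 - -2·2) + 0·(0·-2 - -2·2)
    = 0·-10 - 2·4 + 0·4
    = 0 + -8 + 0 = -8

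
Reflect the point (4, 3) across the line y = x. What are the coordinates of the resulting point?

Reflection across line y = x: (4, 3) → (3, 4)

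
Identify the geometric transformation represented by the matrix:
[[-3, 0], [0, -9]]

This matrix represents: non-uniform scaling by sx = -3, sy = -9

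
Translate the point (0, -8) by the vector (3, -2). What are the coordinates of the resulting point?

Translation by (3, -2) (homogeneous matrix [[1, 0, 3], [0, 1, -2], [0, 0, 1]]):
x' = 0 + 3 = 3
y' = -8 + -2 = -10
Result: (3, -10)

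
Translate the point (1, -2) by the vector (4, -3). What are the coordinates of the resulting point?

Translation by (4, -3) (homogeneous matrix [[1, 0, 4], [0, 1, -3], [0, 0, 1]]):
x' = 1 + 4 = 5
y' = -2 + -3 = -5
Result: (5, -5)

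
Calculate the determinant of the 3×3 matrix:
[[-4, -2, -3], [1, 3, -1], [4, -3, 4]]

Expansion along first row:
det = -4·det([[3,-1],[-3,4]]) - -2·det([[1,-1],[4,4]]) + -3·det([[1,3],[4,-3]])
    = -4·(3·4 - -1·-3) - -2·(1·4 - -1·4) + -3·(1·-3 - 3·4)
    = -4·9 - -2·8 + -3·-15
    = -36 + 16 + 45 = 25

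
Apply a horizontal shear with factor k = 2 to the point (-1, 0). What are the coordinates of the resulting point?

Shear matrix for horizontal shear with factor k = 2:
[[1, 2], [0, 1]]
Result: (-1, 0) → (-1, 0)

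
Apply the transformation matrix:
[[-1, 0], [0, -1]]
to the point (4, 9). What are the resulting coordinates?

Matrix multiplication:
[[-1, 0], [0, -1]] × [4, 9]ᵀ
= [(-1)(4) + (0)(9), (0)(4) + (-1)(9)]ᵀ
= [-4, -9]ᵀ
Result: (-4, -9)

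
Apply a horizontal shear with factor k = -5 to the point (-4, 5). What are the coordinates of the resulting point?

Shear matrix for horizontal shear with factor k = -5:
[[1, -5], [0, 1]]
Result: (-4, 5) → (-29, 5)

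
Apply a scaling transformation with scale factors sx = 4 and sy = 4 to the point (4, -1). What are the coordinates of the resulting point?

Scaling matrix:
[[4, 0], [0, 4]]
Result: (4 × 4, -1 × 4) = (16, -4)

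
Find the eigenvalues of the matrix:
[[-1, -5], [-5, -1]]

Characteristic equation: det(A - λI) = 0
λ² - (trace)λ + (det) = 0
trace = -1 + -1 = -2, det = (-1)(-1) - (-5)(-5) = -24
λ² - (-2)λ + (-24) = 0
λ = (-2 ± √((-2)² - 4·(-24))) / 2 = (-2 ± √100) / 2
Solving: λ = -6, 4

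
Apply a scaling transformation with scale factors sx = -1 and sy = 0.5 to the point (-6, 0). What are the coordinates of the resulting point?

Scaling matrix:
[[-1, 0], [0, 0.50]]
Result: (-6 × -1, 0 × 0.5) = (6, 0)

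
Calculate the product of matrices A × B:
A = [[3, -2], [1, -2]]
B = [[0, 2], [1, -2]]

Matrix multiplication:
C[0][0] = 3×0 + -2×1 = -2
C[0][1] = 3×2 + -2×-2 = 10
C[1][0] = 1×0 + -2×1 = -2
C[1][1] = 1×2 + -2×-2 = 6
Result: [[-2, 10], [-2, 6]]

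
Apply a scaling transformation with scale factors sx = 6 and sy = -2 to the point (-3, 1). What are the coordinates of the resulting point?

Scaling matrix:
[[6, 0], [0, -2]]
Result: (-3 × 6, 1 × -2) = (-18, -2)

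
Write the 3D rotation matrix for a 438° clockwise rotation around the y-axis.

Rotation matrix for clockwise 438° around y-axis:
A clockwise rotation by 438° is a counterclockwise rotation by -438°.
cos(-438°) = 0.2079, sin(-438°) = -0.9781
Result: [[0.2079, 0, -0.9781], [0, 1, 0], [0.9781, 0, 0.2079]]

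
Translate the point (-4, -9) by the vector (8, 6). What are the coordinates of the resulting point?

Translation by (8, 6) (homogeneous matrix [[1, 0, 8], [0, 1, 6], [0, 0, 1]]):
x' = -4 + 8 = 4
y' = -9 + 6 = -3
Result: (4, -3)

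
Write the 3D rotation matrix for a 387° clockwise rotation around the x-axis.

Rotation matrix for clockwise 387° around x-axis:
A clockwise rotation by 387° is a counterclockwise rotation by -387°.
cos(-387°) = 0.8910, sin(-387°) = -0.4540
Result: [[1, 0, 0], [0, 0.8910, 0.4540], [0, -0.4540, 0.8910]]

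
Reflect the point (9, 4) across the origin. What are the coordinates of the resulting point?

Reflection across origin: (9, 4) → (-9, -4)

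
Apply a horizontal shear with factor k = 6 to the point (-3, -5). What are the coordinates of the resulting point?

Shear matrix for horizontal shear with factor k = 6:
[[1, 6], [0, 1]]
Result: (-3, -5) → (-33, -5)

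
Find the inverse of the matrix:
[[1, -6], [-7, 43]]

For [[a,b],[c,d]], inverse = (1/det)·[[d,-b],[-c,a]]
det = (1)(43) - (-6)(-7) = 43 - 42 = 1
Inverse = [[43, 6], [7, 1]]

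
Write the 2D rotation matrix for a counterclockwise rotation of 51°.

Rotation matrix formula: [[cos θ, -sin θ], [sin θ, cos θ]]
For θ = 51°:
cos(51°) = 0.6293
sin(51°) = 0.7771
Result: [[0.6293, -0.7771], [0.7771, 0.6293]]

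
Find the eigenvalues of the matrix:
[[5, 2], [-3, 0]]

Characteristic equation: det(A - λI) = 0
λ² - (trace)λ + (det) = 0
trace = 5 + 0 = 5, det = (5)(0) - (2)(-3) = 6
λ² - (5)λ + (6) = 0
λ = (5 ± √((5)² - 4·(6))) / 2 = (5 ± √1) / 2
Solving: λ = 2, 3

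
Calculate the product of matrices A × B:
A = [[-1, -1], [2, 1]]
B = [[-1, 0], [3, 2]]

Matrix multiplication:
C[0][0] = -1×-1 + -1×3 = -2
C[0][1] = -1×0 + -1×2 = -2
C[1][0] = 2×-1 + 1×3 = 1
C[1][1] = 2×0 + 1×2 = 2
Result: [[-2, -2], [1, 2]]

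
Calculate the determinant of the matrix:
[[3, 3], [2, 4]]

For a 2×2 matrix [[a, b], [c, d]], det = ad - bc
det = (3)(4) - (3)(2) = 12 - 6 = 6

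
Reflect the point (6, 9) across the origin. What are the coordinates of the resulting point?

Reflection across origin: (6, 9) → (-6, -9)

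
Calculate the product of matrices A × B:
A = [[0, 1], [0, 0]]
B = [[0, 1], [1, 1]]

Matrix multiplication:
C[0][0] = 0×0 + 1×1 = 1
C[0][1] = 0×1 + 1×1 = 1
C[1][0] = 0×0 + 0×1 = 0
C[1][1] = 0×1 + 0×1 = 0
Result: [[1, 1], [0, 0]]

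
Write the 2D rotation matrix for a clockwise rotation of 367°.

Rotation matrix formula: [[cos θ, -sin θ], [sin θ, cos θ]]
A clockwise rotation by 367° is equivalent to a counterclockwise rotation by -367°.
For θ = -367°:
cos(-367°) = 0.9925
sin(-367°) = -0.1219
Result: [[0.9925, 0.1219], [-0.1219, 0.9925]]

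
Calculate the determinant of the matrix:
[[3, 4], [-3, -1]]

For a 2×2 matrix [[a, b], [c, d]], det = ad - bc
det = (3)(-1) - (4)(-3) = -3 - -12 = 9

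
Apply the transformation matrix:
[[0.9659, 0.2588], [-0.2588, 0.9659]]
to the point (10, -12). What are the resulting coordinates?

Matrix multiplication:
[[0.9659, 0.2588], [-0.2588, 0.9659]] × [10, -12]ᵀ
= [(0.9659)(10) + (0.2588)(-12), (-0.2588)(10) + (0.9659)(-12)]ᵀ
= [6.5534, -14.1788]ᵀ
Result: (6.5534, -14.1788)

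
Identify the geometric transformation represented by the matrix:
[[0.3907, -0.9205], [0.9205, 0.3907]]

This matrix represents: rotation by 67° counterclockwise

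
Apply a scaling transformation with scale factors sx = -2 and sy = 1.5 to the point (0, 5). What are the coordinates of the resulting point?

Scaling matrix:
[[-2, 0], [0, 1.50]]
Result: (0 × -2, 5 × 1.5) = (0, 7.5)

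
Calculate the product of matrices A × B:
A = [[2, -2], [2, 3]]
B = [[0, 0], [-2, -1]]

Matrix multiplication:
C[0][0] = 2×0 + -2×-2 = 4
C[0][1] = 2×0 + -2×-1 = 2
C[1][0] = 2×0 + 3×-2 = -6
C[1][1] = 2×0 + 3×-1 = -3
Result: [[4, 2], [-6, -3]]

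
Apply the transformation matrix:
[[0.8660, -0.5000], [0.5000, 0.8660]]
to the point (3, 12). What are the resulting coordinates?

Matrix multiplication:
[[0.8660, -0.5000], [0.5000, 0.8660]] × [3, 12]ᵀ
= [(0.8660)(3) + (-0.5000)(12), (0.5000)(3) + (0.8660)(12)]ᵀ
= [-3.4020, 11.8920]ᵀ
Result: (-3.4020, 11.8920)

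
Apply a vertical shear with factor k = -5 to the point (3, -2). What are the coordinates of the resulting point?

Shear matrix for vertical shear with factor k = -5:
[[1, 0], [-5, 1]]
Result: (3, -2) → (3, -17)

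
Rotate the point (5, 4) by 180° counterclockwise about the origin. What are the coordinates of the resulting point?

Rotation matrix for 180°: [[cos 180°, -sin 180°], [sin 180°, cos 180°]] = [[-1, 0], [0, -1]]
[[-1, 0], [0, -1]] × [5, 4]ᵀ = [-5, -4]ᵀ
Result: (-5, -4)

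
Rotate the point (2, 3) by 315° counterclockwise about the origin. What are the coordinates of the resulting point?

Rotation matrix for 315°: [[cos 315°, -sin 315°], [sin 315°, cos 315°]] ≈ [[0.707107, 0.707107], [-0.707107, 0.707107]]
[[0.707107, 0.707107], [-0.707107, 0.707107]] × [2, 3]ᵀ ≈ [3.5355, 0.7071]ᵀ
Result: (3.5355, 0.7071)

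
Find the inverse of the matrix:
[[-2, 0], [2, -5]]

For [[a,b],[c,d]], inverse = (1/det)·[[d,-b],[-c,a]]
det = (-2)(-5) - (0)(2) = 10 - 0 = 10
Inverse = (1/10)·[[-5, 0], [-2, -2]]
= [[-1/2, 0], [-1/5, -1/5]]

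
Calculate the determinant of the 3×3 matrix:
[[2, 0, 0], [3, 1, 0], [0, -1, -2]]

Expansion along first row:
det = 2·det([[1,0],[-1,-2]]) - 0·det([[3,0],[0,-2]]) + 0·det([[3,1],[0,-1]])
    = 2·(1·-2 - 0·-1) - 0·(3·-2 - 0·0) + 0·(3·-1 - 1·0)
    = 2·-2 - 0·-6 + 0·-3
    = -4 + 0 + 0 = -4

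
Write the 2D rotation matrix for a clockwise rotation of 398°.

Rotation matrix formula: [[cos θ, -sin θ], [sin θ, cos θ]]
A clockwise rotation by 398° is equivalent to a counterclockwise rotation by -398°.
For θ = -398°:
cos(-398°) = 0.7880
sin(-398°) = -0.6157
Result: [[0.7880, 0.6157], [-0.6157, 0.7880]]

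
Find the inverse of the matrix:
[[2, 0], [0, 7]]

For [[a,b],[c,d]], inverse = (1/det)·[[d,-b],[-c,a]]
det = (2)(7) - (0)(0) = 14 - 0 = 14
Inverse = (1/14)·[[7, 0], [0, 2]]
= [[1/2, 0], [0, 1/7]]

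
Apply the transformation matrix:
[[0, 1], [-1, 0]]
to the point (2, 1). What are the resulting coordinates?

Matrix multiplication:
[[0, 1], [-1, 0]] × [2, 1]ᵀ
= [(0)(2) + (1)(1), (-1)(2) + (0)(1)]ᵀ
= [1, -2]ᵀ
Result: (1, -2)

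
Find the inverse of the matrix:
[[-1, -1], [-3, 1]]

For [[a,b],[c,d]], inverse = (1/det)·[[d,-b],[-c,a]]
det = (-1)(1) - (-1)(-3) = -1 - 3 = -4
Inverse = (1/-4)·[[1, 1], [3, -1]]
= [[-1/4, -1/4], [-3/4, 1/4]]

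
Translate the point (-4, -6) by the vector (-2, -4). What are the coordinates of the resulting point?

Translation by (-2, -4) (homogeneous matrix [[1, 0, -2], [0, 1, -4], [0, 0, 1]]):
x' = -4 + -2 = -6
y' = -6 + -4 = -10
Result: (-6, -10)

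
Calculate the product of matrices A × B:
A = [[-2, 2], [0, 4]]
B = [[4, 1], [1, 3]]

Matrix multiplication:
C[0][0] = -2×4 + 2×1 = -6
C[0][1] = -2×1 + 2×3 = 4
C[1][0] = 0×4 + 4×1 = 4
C[1][1] = 0×1 + 4×3 = 12
Result: [[-6, 4], [4, 12]]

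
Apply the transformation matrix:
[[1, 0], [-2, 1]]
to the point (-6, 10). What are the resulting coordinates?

Matrix multiplication:
[[1, 0], [-2, 1]] × [-6, 10]ᵀ
= [(1)(-6) + (0)(10), (-2)(-6) + (1)(10)]ᵀ
= [-6, 22]ᵀ
Result: (-6, 22)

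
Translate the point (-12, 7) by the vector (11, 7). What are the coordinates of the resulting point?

Translation by (11, 7) (homogeneous matrix [[1, 0, 11], [0, 1, 7], [0, 0, 1]]):
x' = -12 + 11 = -1
y' = 7 + 7 = 14
Result: (-1, 14)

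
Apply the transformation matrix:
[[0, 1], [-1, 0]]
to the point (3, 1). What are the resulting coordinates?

Matrix multiplication:
[[0, 1], [-1, 0]] × [3, 1]ᵀ
= [(0)(3) + (1)(1), (-1)(3) + (0)(1)]ᵀ
= [1, -3]ᵀ
Result: (1, -3)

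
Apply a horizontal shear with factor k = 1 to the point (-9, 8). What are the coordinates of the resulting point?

Shear matrix for horizontal shear with factor k = 1:
[[1, 1], [0, 1]]
Result: (-9, 8) → (-1, 8)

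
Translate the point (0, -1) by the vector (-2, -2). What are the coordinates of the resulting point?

Translation by (-2, -2) (homogeneous matrix [[1, 0, -2], [0, 1, -2], [0, 0, 1]]):
x' = 0 + -2 = -2
y' = -1 + -2 = -3
Result: (-2, -3)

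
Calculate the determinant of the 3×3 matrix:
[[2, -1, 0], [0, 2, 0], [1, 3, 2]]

Expansion along first row:
det = 2·det([[2,0],[3,2]]) - -1·det([[0,0],[1,2]]) + 0·det([[0,2],[1,3]])
    = 2·(2·2 - 0·3) - -1·(0·2 - 0·1) + 0·(0·3 - 2·1)
    = 2·4 - -1·0 + 0·-2
    = 8 + 0 + 0 = 8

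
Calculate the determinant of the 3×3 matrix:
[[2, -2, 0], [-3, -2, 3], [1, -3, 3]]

Expansion along first row:
det = 2·det([[-2,3],[-3,3]]) - -2·det([[-3,3],[1,3]]) + 0·det([[-3,-2],[1,-3]])
    = 2·(-2·3 - 3·-3) - -2·(-3·3 - 3·1) + 0·(-3·-3 - -2·1)
    = 2·3 - -2·-12 + 0·11
    = 6 + -24 + 0 = -18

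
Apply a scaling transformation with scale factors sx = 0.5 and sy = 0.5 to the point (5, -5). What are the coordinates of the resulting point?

Scaling matrix:
[[0.50, 0], [0, 0.50]]
Result: (5 × 0.5, -5 × 0.5) = (2.5, -2.5)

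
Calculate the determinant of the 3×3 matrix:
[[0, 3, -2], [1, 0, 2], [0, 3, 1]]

Expansion along first row:
det = 0·det([[0,2],[3,1]]) - 3·det([[1,2],[0,1]]) + -2·det([[1,0],[0,3]])
    = 0·(0·1 - 2·3) - 3·(1·1 - 2·0) + -2·(1·3 - 0·0)
    = 0·-6 - 3·1 + -2·3
    = 0 + -3 + -6 = -9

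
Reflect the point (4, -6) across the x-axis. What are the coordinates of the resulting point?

Reflection across x-axis: (4, -6) → (4, 6)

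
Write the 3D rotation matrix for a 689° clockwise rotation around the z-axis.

Rotation matrix for clockwise 689° around z-axis:
A clockwise rotation by 689° is a counterclockwise rotation by -689°.
cos(-689°) = 0.8572, sin(-689°) = 0.5150
Result: [[0.8572, -0.5150, 0], [0.5150, 0.8572, 0], [0, 0, 1]]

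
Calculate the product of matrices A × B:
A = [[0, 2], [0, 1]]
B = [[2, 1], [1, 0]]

Matrix multiplication:
C[0][0] = 0×2 + 2×1 = 2
C[0][1] = 0×1 + 2×0 = 0
C[1][0] = 0×2 + 1×1 = 1
C[1][1] = 0×1 + 1×0 = 0
Result: [[2, 0], [1, 0]]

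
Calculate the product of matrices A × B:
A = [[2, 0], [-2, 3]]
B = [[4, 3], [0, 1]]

Matrix multiplication:
C[0][0] = 2×4 + 0×0 = 8
C[0][1] = 2×3 + 0×1 = 6
C[1][0] = -2×4 + 3×0 = -8
C[1][1] = -2×3 + 3×1 = -3
Result: [[8, 6], [-8, -3]]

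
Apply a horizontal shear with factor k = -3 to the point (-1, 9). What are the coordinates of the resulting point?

Shear matrix for horizontal shear with factor k = -3:
[[1, -3], [0, 1]]
Result: (-1, 9) → (-28, 9)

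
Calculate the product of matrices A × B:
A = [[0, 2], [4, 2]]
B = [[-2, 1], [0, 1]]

Matrix multiplication:
C[0][0] = 0×-2 + 2×0 = 0
C[0][1] = 0×1 + 2×1 = 2
C[1][0] = 4×-2 + 2×0 = -8
C[1][1] = 4×1 + 2×1 = 6
Result: [[0, 2], [-8, 6]]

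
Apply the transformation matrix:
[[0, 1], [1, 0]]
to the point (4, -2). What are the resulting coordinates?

Matrix multiplication:
[[0, 1], [1, 0]] × [4, -2]ᵀ
= [(0)(4) + (1)(-2), (1)(4) + (0)(-2)]ᵀ
= [-2, 4]ᵀ
Result: (-2, 4)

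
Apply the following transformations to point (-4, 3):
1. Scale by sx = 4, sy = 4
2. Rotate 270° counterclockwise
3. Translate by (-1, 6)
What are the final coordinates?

Step 1: Scale → (-16, 12)
Step 2: Rotate 270° → (12, 16)
Step 3: Translate → (11, 22)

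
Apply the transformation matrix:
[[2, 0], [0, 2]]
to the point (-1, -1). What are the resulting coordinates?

Matrix multiplication:
[[2, 0], [0, 2]] × [-1, -1]ᵀ
= [(2)(-1) + (0)(-1), (0)(-1) + (2)(-1)]ᵀ
= [-2, -2]ᵀ
Result: (-2, -2)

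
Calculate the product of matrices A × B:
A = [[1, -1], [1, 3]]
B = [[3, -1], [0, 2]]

Matrix multiplication:
C[0][0] = 1×3 + -1×0 = 3
C[0][1] = 1×-1 + -1×2 = -3
C[1][0] = 1×3 + 3×0 = 3
C[1][1] = 1×-1 + 3×2 = 5
Result: [[3, -3], [3, 5]]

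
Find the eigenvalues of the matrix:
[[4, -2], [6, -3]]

Characteristic equation: det(A - λI) = 0
λ² - (trace)λ + (det) = 0
trace = 4 + -3 = 1, det = (4)(-3) - (-2)(6) = 0
λ² - (1)λ + (0) = 0
λ = (1 ± √((1)² - 4·(0))) / 2 = (1 ± √1) / 2
Solving: λ = 0, 1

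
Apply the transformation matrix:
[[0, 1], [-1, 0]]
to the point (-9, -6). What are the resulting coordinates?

Matrix multiplication:
[[0, 1], [-1, 0]] × [-9, -6]ᵀ
= [(0)(-9) + (1)(-6), (-1)(-9) + (0)(-6)]ᵀ
= [-6, 9]ᵀ
Result: (-6, 9)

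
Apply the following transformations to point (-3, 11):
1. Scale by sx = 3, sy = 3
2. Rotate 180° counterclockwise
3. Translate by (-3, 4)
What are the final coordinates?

Step 1: Scale → (-9, 33)
Step 2: Rotate 180° → (9, -33)
Step 3: Translate → (6, -29)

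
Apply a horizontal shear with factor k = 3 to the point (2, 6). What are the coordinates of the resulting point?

Shear matrix for horizontal shear with factor k = 3:
[[1, 3], [0, 1]]
Result: (2, 6) → (20, 6)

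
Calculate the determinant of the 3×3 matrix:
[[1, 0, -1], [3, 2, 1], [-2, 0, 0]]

Expansion along first row:
det = 1·det([[2,1],[0,0]]) - 0·det([[3,1],[-2,0]]) + -1·det([[3,2],[-2,0]])
    = 1·(2·0 - 1·0) - 0·(3·0 - 1·-2) + -1·(3·0 - 2·-2)
    = 1·0 - 0·2 + -1·4
    = 0 + 0 + -4 = -4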